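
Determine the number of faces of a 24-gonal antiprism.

An antiprism on an n-gon has two n-gon caps and 2n triangles: V = 2·24 = 48, E = 4·24 = 96, F = 2·24 + 2 = 50.

50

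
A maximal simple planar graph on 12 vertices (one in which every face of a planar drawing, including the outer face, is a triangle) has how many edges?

30

In a plane triangulation 3F = 2E and V − E + F = 2, so E = 3V − 6 = 3·12 − 6 = 30.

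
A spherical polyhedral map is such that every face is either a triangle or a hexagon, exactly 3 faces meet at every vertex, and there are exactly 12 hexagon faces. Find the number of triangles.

Let x be the number of triangles; then F = 12 + x.
Edge–face incidences: 2E = 6·12 + 3·x = 72 + 3x.
Every vertex has degree 3, so 3V = 2E.
Euler: V − E + F = 2 ⇒ (2E)/3 − E + (12 + x) = 2.
Multiply by 6: 2·(2E) − 3·(2E) + 6·(12 + x) = 12, i.e. 72 + 6x − (72 + 3x) = 12.
Collecting terms: 3x = 12, so x = 4.
Then 2E = 72 + 3·4 = 84, so E = 42, V = 2E/3 = 28, F = 12 + 4 = 16.

4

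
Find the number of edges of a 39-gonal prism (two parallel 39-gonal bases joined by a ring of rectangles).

A prism on an n-gon has two n-gon bases and n rectangular sides: V = 2·39 = 78, E = 3·39 = 117, F = 39 + 2 = 41.

117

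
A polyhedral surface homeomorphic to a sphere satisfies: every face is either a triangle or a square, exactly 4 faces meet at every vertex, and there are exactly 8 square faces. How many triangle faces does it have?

8

Let x be the number of triangles; then F = 8 + x.
Edge–face incidences: 2E = 4·8 + 3·x = 32 + 3x.
Every vertex has degree 4, so 4V = 2E.
Euler: V − E + F = 2 ⇒ (2E)/4 − E + (8 + x) = 2.
Multiply by 8: 2·(2E) − 4·(2E) + 8·(8 + x) = 16, i.e. 64 + 8x − 2·(32 + 3x) = 16.
Collecting terms: 2x = 16, so x = 8.
Then 2E = 32 + 3·8 = 56, so E = 28, V = 2E/4 = 14, F = 8 + 8 = 16.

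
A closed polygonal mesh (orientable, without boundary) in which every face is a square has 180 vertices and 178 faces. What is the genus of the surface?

Every face is a square, so 2E = 4·178 = 712, giving E = 356.
χ = V − E + F = 180 − 356 + 178 = 2.
For a closed orientable surface χ = 2 − 2g, so g = (2 − (2))/2 = 0.

0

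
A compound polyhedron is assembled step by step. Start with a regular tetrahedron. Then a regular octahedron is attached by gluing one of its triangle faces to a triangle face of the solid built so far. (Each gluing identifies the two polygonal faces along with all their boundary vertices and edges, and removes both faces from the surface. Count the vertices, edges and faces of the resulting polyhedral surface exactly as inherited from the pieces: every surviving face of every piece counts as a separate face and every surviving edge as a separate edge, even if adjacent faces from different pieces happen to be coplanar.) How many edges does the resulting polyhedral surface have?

A regular tetrahedron: V=4, E=6, F=4.
Attach a regular octahedron (V=6, E=12, F=8) along a 3-gon: merge 3 vertices and 3 edges, delete both glued faces → V=7, E=15, F=10.
Check: V − E + F = 7 − 15 + 10 = 2.

15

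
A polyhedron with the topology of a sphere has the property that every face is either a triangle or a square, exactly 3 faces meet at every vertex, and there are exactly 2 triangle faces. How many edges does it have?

9

Let x be the number of squares; then F = 2 + x.
Edge–face incidences: 2E = 3·2 + 4·x = 6 + 4x.
Every vertex has degree 3, so 3V = 2E.
Euler: V − E + F = 2 ⇒ (2E)/3 − E + (2 + x) = 2.
Multiply by 6: 2·(2E) − 3·(2E) + 6·(2 + x) = 12, i.e. 12 + 6x − (6 + 4x) = 12.
Collecting terms: 2x + 6 = 12, so 2x = 6, so x = 3.
Then 2E = 6 + 4·3 = 18, so E = 9, V = 2E/3 = 6, F = 2 + 3 = 5.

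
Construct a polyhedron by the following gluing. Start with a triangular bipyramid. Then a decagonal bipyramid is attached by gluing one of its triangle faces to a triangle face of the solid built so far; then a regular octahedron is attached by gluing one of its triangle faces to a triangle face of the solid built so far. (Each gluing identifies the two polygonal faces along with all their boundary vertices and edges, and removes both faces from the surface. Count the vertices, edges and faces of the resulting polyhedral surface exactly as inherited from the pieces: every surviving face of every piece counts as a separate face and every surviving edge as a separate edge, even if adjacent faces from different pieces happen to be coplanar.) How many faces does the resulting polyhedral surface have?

30

A triangular bipyramid: V=5, E=9, F=6.
Attach a decagonal bipyramid (V=12, E=30, F=20) along a 3-gon: merge 3 vertices and 3 edges, delete both glued faces → V=14, E=36, F=24.
Attach a regular octahedron (V=6, E=12, F=8) along a 3-gon: merge 3 vertices and 3 edges, delete both glued faces → V=17, E=45, F=30.
Check: V − E + F = 17 − 45 + 30 = 2.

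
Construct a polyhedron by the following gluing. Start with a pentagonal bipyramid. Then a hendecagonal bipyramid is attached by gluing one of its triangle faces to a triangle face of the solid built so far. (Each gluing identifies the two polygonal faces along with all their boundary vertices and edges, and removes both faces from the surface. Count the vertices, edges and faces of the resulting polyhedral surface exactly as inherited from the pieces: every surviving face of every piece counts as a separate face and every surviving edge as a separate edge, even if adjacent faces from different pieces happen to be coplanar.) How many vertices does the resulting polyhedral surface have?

17

A pentagonal bipyramid: V=7, E=15, F=10.
Attach a hendecagonal bipyramid (V=13, E=33, F=22) along a 3-gon: merge 3 vertices and 3 edges, delete both glued faces → V=17, E=45, F=30.
Check: V − E + F = 17 − 45 + 30 = 2.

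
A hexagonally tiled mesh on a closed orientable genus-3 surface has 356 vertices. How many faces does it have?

χ = 2 − 2·3 = -4, and every face is a hexagon so 6F = 2E.
V − E + F = -4 with E = 6F/2 gives 356 − (6/2 − 1)·F = -4, so F = 180 and E = 540.

180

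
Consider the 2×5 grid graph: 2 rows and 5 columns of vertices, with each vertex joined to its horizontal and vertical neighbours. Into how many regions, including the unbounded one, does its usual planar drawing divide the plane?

5

The grid has V = 2·5 = 10 vertices and E = 2·4 + 5·1 = 13 edges.
F = 2 − V + E = 2 − 10 + 13 = 5.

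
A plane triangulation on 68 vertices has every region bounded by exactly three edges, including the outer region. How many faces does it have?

132

In a plane triangulation 3F = 2E and V − E + F = 2, so F = 2V − 4 = 2·68 − 4 = 132.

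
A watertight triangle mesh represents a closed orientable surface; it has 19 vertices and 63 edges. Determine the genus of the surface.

2

Every face is a triangle and each edge borders two faces, so 3F = 2·63, giving F = 42.
χ = V − E + F = 19 − 63 + 42 = -2.
For a closed orientable surface χ = 2 − 2g, so g = (2 − (-2))/2 = 2.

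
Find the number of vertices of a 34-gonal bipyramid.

36

A bipyramid over an n-gon has 2n triangular faces and n + 2 vertices: V = 34 + 2 = 36, E = 3·34 = 102, F = 2·34 = 68.
Check: V − E + F = 36 − 102 + 68 = 2.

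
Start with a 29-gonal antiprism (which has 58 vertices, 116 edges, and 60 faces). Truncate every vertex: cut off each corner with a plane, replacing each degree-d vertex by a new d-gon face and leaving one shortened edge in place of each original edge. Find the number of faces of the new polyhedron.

118

Truncation replaces each original edge-end by a new vertex, so V′ = 2E = 232.
Each original edge survives, and each old vertex of degree d contributes d new edges; summing degrees gives Σd = 2E, so E′ = E + 2E = 3E = 348.
Each original face survives and each original vertex becomes one new face: F′ = F + V = 118.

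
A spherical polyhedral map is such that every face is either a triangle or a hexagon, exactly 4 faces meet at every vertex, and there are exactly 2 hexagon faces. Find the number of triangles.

Let x be the number of triangles; then F = 2 + x.
Edge–face incidences: 2E = 6·2 + 3·x = 12 + 3x.
Every vertex has degree 4, so 4V = 2E.
Euler: V − E + F = 2 ⇒ (2E)/4 − E + (2 + x) = 2.
Multiply by 8: 2·(2E) − 4·(2E) + 8·(2 + x) = 16, i.e. 16 + 8x − 2·(12 + 3x) = 16.
Collecting terms: 2x − 8 = 16, so 2x = 24, so x = 12.
Then 2E = 12 + 3·12 = 48, so E = 24, V = 2E/4 = 12, F = 2 + 12 = 14.

12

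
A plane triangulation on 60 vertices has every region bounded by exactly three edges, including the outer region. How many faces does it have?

116

In a plane triangulation 3F = 2E and V − E + F = 2, so F = 2V − 4 = 2·60 − 4 = 116.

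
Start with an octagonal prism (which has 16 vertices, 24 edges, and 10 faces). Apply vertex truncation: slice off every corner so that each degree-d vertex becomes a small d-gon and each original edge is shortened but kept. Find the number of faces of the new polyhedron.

26

Truncation replaces each original edge-end by a new vertex, so V′ = 2E = 48.
Each original edge survives, and each old vertex of degree d contributes d new edges; summing degrees gives Σd = 2E, so E′ = E + 2E = 3E = 72.
Each original face survives and each original vertex becomes one new face: F′ = F + V = 26.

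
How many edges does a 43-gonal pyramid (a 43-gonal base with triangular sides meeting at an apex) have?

86

A pyramid on an n-gon base has one n-gon and n triangles: V = 43 + 1 = 44, E = 2·43 = 86, F = 43 + 1 = 44.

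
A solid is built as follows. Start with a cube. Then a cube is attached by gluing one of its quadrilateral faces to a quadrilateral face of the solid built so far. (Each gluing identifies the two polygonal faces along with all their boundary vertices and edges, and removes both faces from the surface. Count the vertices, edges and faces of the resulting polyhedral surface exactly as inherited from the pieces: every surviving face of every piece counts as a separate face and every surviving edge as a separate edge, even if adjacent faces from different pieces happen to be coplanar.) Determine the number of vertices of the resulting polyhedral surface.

12

A cube: V=8, E=12, F=6.
Attach a cube (V=8, E=12, F=6) along a 4-gon: merge 4 vertices and 4 edges, delete both glued faces → V=12, E=20, F=10.
Check: V − E + F = 12 − 20 + 10 = 2.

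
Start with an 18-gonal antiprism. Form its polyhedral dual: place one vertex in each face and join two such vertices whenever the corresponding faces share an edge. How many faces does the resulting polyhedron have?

36

The base solid has V = 36, E = 72, F = 38.
The dual swaps V and F and preserves E: V′ = F = 38, E′ = E = 72, F′ = V = 36.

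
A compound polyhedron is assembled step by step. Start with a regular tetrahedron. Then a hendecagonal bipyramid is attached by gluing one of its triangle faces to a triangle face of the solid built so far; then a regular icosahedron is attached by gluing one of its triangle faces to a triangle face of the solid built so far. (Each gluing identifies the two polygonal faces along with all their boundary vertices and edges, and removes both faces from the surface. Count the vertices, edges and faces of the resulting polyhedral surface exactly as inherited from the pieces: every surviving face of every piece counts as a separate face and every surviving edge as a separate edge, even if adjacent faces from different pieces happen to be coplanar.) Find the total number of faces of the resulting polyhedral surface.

42

A regular tetrahedron: V=4, E=6, F=4.
Attach a hendecagonal bipyramid (V=13, E=33, F=22) along a 3-gon: merge 3 vertices and 3 edges, delete both glued faces → V=14, E=36, F=24.
Attach a regular icosahedron (V=12, E=30, F=20) along a 3-gon: merge 3 vertices and 3 edges, delete both glued faces → V=23, E=63, F=42.
Check: V − E + F = 23 − 63 + 42 = 2.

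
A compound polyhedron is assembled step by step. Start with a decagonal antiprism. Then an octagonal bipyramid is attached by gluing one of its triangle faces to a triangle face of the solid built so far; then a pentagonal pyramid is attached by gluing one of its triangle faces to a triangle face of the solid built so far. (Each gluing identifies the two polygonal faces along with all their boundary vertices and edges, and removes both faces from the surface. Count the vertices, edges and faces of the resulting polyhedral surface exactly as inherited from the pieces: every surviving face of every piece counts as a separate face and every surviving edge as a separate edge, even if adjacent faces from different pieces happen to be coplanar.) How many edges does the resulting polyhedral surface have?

A decagonal antiprism: V=20, E=40, F=22.
Attach an octagonal bipyramid (V=10, E=24, F=16) along a 3-gon: merge 3 vertices and 3 edges, delete both glued faces → V=27, E=61, F=36.
Attach a pentagonal pyramid (V=6, E=10, F=6) along a 3-gon: merge 3 vertices and 3 edges, delete both glued faces → V=30, E=68, F=40.
Check: V − E + F = 30 − 68 + 40 = 2.

68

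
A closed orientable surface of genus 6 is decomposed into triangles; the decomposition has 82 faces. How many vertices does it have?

31

χ = 2 − 2·6 = -10, and every face is a triangle so 3F = 2E.
E = 3·82/2 = 123. Then V = -10 + E − F = -10 + 123 − 82 = 31.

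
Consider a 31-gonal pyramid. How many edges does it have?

62

A pyramid on an n-gon base has one n-gon and n triangles: V = 31 + 1 = 32, E = 2·31 = 62, F = 31 + 1 = 32.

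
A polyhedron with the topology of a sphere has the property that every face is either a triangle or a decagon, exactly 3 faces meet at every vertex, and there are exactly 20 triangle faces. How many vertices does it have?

Let x be the number of decagons; then F = 20 + x.
Edge–face incidences: 2E = 3·20 + 10·x = 60 + 10x.
Every vertex has degree 3, so 3V = 2E.
Euler: V − E + F = 2 ⇒ (2E)/3 − E + (20 + x) = 2.
Multiply by 6: 2·(2E) − 3·(2E) + 6·(20 + x) = 12, i.e. 120 + 6x − (60 + 10x) = 12.
Collecting terms: −4x + 60 = 12, so −4x = −48, so x = 12.
Then 2E = 60 + 10·12 = 180, so E = 90, V = 2E/3 = 60, F = 20 + 12 = 32.

60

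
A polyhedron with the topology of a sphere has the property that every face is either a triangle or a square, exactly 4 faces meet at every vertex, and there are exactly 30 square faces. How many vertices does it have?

36

Let x be the number of triangles; then F = 30 + x.
Edge–face incidences: 2E = 4·30 + 3·x = 120 + 3x.
Every vertex has degree 4, so 4V = 2E.
Euler: V − E + F = 2 ⇒ (2E)/4 − E + (30 + x) = 2.
Multiply by 8: 2·(2E) − 4·(2E) + 8·(30 + x) = 16, i.e. 240 + 8x − 2·(120 + 3x) = 16.
Collecting terms: 2x = 16, so x = 8.
Then 2E = 120 + 3·8 = 144, so E = 72, V = 2E/4 = 36, F = 30 + 8 = 38.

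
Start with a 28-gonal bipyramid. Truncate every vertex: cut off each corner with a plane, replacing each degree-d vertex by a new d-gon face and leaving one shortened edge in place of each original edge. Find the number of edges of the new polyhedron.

252

The base solid has V = 30, E = 84, F = 56.
Truncation replaces each original edge-end by a new vertex, so V′ = 2E = 168.
Each original edge survives, and each old vertex of degree d contributes d new edges; summing degrees gives Σd = 2E, so E′ = E + 2E = 3E = 252.
Each original face survives and each original vertex becomes one new face: F′ = F + V = 86.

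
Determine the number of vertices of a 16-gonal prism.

A prism on an n-gon has two n-gon bases and n rectangular sides: V = 2·16 = 32, E = 3·16 = 48, F = 16 + 2 = 18.
Check: V − E + F = 32 − 48 + 18 = 2.

32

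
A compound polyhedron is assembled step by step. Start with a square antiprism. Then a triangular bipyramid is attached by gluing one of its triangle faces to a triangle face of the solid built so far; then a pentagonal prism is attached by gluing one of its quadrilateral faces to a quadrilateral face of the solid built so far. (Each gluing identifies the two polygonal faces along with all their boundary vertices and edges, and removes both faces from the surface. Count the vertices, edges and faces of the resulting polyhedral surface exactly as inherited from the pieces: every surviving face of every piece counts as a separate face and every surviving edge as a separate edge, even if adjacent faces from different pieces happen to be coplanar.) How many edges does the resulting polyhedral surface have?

33

A square antiprism: V=8, E=16, F=10.
Attach a triangular bipyramid (V=5, E=9, F=6) along a 3-gon: merge 3 vertices and 3 edges, delete both glued faces → V=10, E=22, F=14.
Attach a pentagonal prism (V=10, E=15, F=7) along a 4-gon: merge 4 vertices and 4 edges, delete both glued faces → V=16, E=33, F=19.
Check: V − E + F = 16 − 33 + 19 = 2.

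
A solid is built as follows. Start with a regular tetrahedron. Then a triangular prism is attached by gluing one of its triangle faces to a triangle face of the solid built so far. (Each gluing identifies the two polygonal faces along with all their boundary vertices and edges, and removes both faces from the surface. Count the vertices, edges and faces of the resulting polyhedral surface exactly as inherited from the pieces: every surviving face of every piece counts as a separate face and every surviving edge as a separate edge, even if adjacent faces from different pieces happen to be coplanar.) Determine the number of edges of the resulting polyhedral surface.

A regular tetrahedron: V=4, E=6, F=4.
Attach a triangular prism (V=6, E=9, F=5) along a 3-gon: merge 3 vertices and 3 edges, delete both glued faces → V=7, E=12, F=7.
Check: V − E + F = 7 − 12 + 7 = 2.

12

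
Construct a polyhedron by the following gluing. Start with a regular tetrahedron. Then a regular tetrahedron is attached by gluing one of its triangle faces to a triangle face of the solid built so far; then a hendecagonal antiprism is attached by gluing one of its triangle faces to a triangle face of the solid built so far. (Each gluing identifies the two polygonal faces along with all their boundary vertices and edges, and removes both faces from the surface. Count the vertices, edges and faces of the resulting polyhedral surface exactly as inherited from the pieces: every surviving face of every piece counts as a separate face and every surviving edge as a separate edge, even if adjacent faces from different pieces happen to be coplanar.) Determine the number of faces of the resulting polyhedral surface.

A regular tetrahedron: V=4, E=6, F=4.
Attach a regular tetrahedron (V=4, E=6, F=4) along a 3-gon: merge 3 vertices and 3 edges, delete both glued faces → V=5, E=9, F=6.
Attach a hendecagonal antiprism (V=22, E=44, F=24) along a 3-gon: merge 3 vertices and 3 edges, delete both glued faces → V=24, E=50, F=28.
Check: V − E + F = 24 − 50 + 28 = 2.

28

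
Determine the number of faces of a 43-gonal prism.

A prism on an n-gon has two n-gon bases and n rectangular sides: V = 2·43 = 86, E = 3·43 = 129, F = 43 + 2 = 45.

45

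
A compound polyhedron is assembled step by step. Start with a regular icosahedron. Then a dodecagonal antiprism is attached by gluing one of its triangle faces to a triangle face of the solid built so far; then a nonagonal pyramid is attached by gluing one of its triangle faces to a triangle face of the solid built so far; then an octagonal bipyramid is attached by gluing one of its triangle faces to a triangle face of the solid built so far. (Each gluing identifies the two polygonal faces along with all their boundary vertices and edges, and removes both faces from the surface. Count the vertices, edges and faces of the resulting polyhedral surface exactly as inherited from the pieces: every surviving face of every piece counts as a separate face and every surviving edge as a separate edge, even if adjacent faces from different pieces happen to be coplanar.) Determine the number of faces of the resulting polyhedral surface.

66

A regular icosahedron: V=12, E=30, F=20.
Attach a dodecagonal antiprism (V=24, E=48, F=26) along a 3-gon: merge 3 vertices and 3 edges, delete both glued faces → V=33, E=75, F=44.
Attach a nonagonal pyramid (V=10, E=18, F=10) along a 3-gon: merge 3 vertices and 3 edges, delete both glued faces → V=40, E=90, F=52.
Attach an octagonal bipyramid (V=10, E=24, F=16) along a 3-gon: merge 3 vertices and 3 edges, delete both glued faces → V=47, E=111, F=66.
Check: V − E + F = 47 − 111 + 66 = 2.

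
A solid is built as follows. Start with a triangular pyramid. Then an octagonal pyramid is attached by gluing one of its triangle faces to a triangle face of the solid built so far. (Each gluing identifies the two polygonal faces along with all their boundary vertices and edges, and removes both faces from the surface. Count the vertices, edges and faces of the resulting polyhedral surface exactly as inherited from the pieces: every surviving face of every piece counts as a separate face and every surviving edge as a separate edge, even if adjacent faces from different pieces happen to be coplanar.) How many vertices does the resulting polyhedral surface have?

A triangular pyramid: V=4, E=6, F=4.
Attach an octagonal pyramid (V=9, E=16, F=9) along a 3-gon: merge 3 vertices and 3 edges, delete both glued faces → V=10, E=19, F=11.
Check: V − E + F = 10 − 19 + 11 = 2.

10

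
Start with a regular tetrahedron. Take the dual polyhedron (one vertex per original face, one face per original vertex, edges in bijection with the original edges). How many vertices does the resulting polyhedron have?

The base solid has V = 4, E = 6, F = 4.
The dual swaps V and F and preserves E: V′ = F = 4, E′ = E = 6, F′ = V = 4.

4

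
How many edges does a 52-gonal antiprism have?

208

An antiprism on an n-gon has two n-gon caps and 2n triangles: V = 2·52 = 104, E = 4·52 = 208, F = 2·52 + 2 = 106.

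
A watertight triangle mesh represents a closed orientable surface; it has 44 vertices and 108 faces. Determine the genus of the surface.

Every face is a triangle, so 2E = 3·108 = 324, giving E = 162.
χ = V − E + F = 44 − 162 + 108 = -10.
For a closed orientable surface χ = 2 − 2g, so g = (2 − (-10))/2 = 6.

6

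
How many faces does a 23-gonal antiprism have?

An antiprism on an n-gon has two n-gon caps and 2n triangles: V = 2·23 = 46, E = 4·23 = 92, F = 2·23 + 2 = 48.

48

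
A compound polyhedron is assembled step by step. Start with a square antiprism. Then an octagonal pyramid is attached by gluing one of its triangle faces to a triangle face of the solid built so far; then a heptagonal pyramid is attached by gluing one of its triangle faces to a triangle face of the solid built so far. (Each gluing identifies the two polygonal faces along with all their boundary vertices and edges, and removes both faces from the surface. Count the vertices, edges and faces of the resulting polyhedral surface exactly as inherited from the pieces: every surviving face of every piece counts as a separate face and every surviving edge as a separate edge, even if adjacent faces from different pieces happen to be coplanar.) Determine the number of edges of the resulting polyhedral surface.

40

A square antiprism: V=8, E=16, F=10.
Attach an octagonal pyramid (V=9, E=16, F=9) along a 3-gon: merge 3 vertices and 3 edges, delete both glued faces → V=14, E=29, F=17.
Attach a heptagonal pyramid (V=8, E=14, F=8) along a 3-gon: merge 3 vertices and 3 edges, delete both glued faces → V=19, E=40, F=23.
Check: V − E + F = 19 − 40 + 23 = 2.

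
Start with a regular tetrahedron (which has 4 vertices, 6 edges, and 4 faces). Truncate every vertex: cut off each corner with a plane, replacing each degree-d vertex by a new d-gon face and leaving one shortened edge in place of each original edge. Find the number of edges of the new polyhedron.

18

Truncation replaces each original edge-end by a new vertex, so V′ = 2E = 12.
Each original edge survives, and each old vertex of degree d contributes d new edges; summing degrees gives Σd = 2E, so E′ = E + 2E = 3E = 18.
Each original face survives and each original vertex becomes one new face: F′ = F + V = 8.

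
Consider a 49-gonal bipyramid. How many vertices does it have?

51

A bipyramid over an n-gon has 2n triangular faces and n + 2 vertices: V = 49 + 2 = 51, E = 3·49 = 147, F = 2·49 = 98.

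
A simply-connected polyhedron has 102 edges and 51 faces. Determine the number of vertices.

Here V − E + F = 2.
V = 2 + E − F = 2 + 102 − 51 = 53.

53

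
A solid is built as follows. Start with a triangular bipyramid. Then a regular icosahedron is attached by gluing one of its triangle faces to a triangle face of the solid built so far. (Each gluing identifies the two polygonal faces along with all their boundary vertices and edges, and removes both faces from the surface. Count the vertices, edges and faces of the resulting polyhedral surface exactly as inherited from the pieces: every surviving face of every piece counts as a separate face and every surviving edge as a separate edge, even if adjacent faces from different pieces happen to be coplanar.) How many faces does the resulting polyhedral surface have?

A triangular bipyramid: V=5, E=9, F=6.
Attach a regular icosahedron (V=12, E=30, F=20) along a 3-gon: merge 3 vertices and 3 edges, delete both glued faces → V=14, E=36, F=24.
Check: V − E + F = 14 − 36 + 24 = 2.

24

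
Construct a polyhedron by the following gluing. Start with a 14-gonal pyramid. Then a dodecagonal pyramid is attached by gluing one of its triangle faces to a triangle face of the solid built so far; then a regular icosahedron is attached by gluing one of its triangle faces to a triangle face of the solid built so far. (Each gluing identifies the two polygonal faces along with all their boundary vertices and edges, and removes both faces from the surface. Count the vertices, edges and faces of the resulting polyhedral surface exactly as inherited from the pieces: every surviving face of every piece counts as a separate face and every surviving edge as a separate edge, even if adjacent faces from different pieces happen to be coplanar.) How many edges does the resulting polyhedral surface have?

76

A 14-gonal pyramid: V=15, E=28, F=15.
Attach a dodecagonal pyramid (V=13, E=24, F=13) along a 3-gon: merge 3 vertices and 3 edges, delete both glued faces → V=25, E=49, F=26.
Attach a regular icosahedron (V=12, E=30, F=20) along a 3-gon: merge 3 vertices and 3 edges, delete both glued faces → V=34, E=76, F=44.
Check: V − E + F = 34 − 76 + 44 = 2.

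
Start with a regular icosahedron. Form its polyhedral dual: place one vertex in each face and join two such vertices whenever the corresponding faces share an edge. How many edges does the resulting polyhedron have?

30

The base solid has V = 12, E = 30, F = 20.
The dual swaps V and F and preserves E: V′ = F = 20, E′ = E = 30, F′ = V = 12.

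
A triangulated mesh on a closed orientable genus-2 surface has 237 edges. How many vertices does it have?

77

χ = 2 − 2·2 = -2, and every face is a triangle so 3F = 2E.
F = 2E/3 = 158. Then V = -2 + E − F = -2 + 237 − 158 = 77.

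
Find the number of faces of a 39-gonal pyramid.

40

A pyramid on an n-gon base has one n-gon and n triangles: V = 39 + 1 = 40, E = 2·39 = 78, F = 39 + 1 = 40.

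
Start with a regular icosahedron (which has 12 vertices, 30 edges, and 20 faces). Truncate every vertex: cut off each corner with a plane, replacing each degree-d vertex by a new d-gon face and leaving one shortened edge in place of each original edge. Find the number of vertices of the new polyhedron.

Truncation replaces each original edge-end by a new vertex, so V′ = 2E = 60.
Each original edge survives, and each old vertex of degree d contributes d new edges; summing degrees gives Σd = 2E, so E′ = E + 2E = 3E = 90.
Each original face survives and each original vertex becomes one new face: F′ = F + V = 32.

60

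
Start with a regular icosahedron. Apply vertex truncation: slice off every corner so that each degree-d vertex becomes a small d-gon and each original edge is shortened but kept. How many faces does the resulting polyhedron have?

The base solid has V = 12, E = 30, F = 20.
Truncation replaces each original edge-end by a new vertex, so V′ = 2E = 60.
Each original edge survives, and each old vertex of degree d contributes d new edges; summing degrees gives Σd = 2E, so E′ = E + 2E = 3E = 90.
Each original face survives and each original vertex becomes one new face: F′ = F + V = 32.

32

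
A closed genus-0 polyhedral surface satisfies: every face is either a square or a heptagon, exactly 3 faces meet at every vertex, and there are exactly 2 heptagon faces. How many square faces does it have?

Let x be the number of squares; then F = 2 + x.
Edge–face incidences: 2E = 7·2 + 4·x = 14 + 4x.
Every vertex has degree 3, so 3V = 2E.
Euler: V − E + F = 2 ⇒ (2E)/3 − E + (2 + x) = 2.
Multiply by 6: 2·(2E) − 3·(2E) + 6·(2 + x) = 12, i.e. 12 + 6x − (14 + 4x) = 12.
Collecting terms: 2x − 2 = 12, so 2x = 14, so x = 7.
Then 2E = 14 + 4·7 = 42, so E = 21, V = 2E/3 = 14, F = 2 + 7 = 9.

7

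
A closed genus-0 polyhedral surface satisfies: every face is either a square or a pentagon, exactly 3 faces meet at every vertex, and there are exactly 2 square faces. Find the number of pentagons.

8

Let x be the number of pentagons; then F = 2 + x.
Edge–face incidences: 2E = 4·2 + 5·x = 8 + 5x.
Every vertex has degree 3, so 3V = 2E.
Euler: V − E + F = 2 ⇒ (2E)/3 − E + (2 + x) = 2.
Multiply by 6: 2·(2E) − 3·(2E) + 6·(2 + x) = 12, i.e. 12 + 6x − (8 + 5x) = 12.
Collecting terms: x + 4 = 12, so x = 8.
Then 2E = 8 + 5·8 = 48, so E = 24, V = 2E/3 = 16, F = 2 + 8 = 10.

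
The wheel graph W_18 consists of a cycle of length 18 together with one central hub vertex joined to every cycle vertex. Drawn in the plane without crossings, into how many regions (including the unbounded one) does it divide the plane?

19

W_18 has V = 18 + 1 = 19 vertices and E = 2·18 = 36 edges.
By Euler's formula F = 2 − V + E = 2 − 19 + 36 = 19.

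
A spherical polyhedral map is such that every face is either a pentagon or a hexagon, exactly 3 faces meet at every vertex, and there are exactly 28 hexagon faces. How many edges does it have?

114

Let x be the number of pentagons; then F = 28 + x.
Edge–face incidences: 2E = 6·28 + 5·x = 168 + 5x.
Every vertex has degree 3, so 3V = 2E.
Euler: V − E + F = 2 ⇒ (2E)/3 − E + (28 + x) = 2.
Multiply by 6: 2·(2E) − 3·(2E) + 6·(28 + x) = 12, i.e. 168 + 6x − (168 + 5x) = 12.
Collecting terms: x = 12.
Then 2E = 168 + 5·12 = 228, so E = 114, V = 2E/3 = 76, F = 28 + 12 = 40.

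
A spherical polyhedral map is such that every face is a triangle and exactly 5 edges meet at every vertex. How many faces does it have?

20

Each face has 3 edges and each edge borders two faces, so 2E = 3F.
Each vertex has degree 5, so 5V = 2E and hence V = 3F/5.
Euler: V − E + F = 2 ⇒ (3F/5) − (3F/2) + F = 2.
Multiply by 10: (6 − 15 + 10)F = 20, i.e. 1F = 20.
So F = 20, E = 3·20/2 = 30, V = 3·20/5 = 12.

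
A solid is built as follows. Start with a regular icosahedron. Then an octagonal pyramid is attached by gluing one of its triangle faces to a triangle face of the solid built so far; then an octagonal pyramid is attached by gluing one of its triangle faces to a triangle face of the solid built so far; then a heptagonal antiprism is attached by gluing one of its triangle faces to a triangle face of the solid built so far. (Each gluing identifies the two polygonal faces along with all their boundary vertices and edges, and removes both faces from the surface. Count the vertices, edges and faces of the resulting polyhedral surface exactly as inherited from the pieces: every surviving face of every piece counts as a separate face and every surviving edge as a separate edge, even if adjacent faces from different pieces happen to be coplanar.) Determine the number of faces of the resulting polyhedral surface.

48

A regular icosahedron: V=12, E=30, F=20.
Attach an octagonal pyramid (V=9, E=16, F=9) along a 3-gon: merge 3 vertices and 3 edges, delete both glued faces → V=18, E=43, F=27.
Attach an octagonal pyramid (V=9, E=16, F=9) along a 3-gon: merge 3 vertices and 3 edges, delete both glued faces → V=24, E=56, F=34.
Attach a heptagonal antiprism (V=14, E=28, F=16) along a 3-gon: merge 3 vertices and 3 edges, delete both glued faces → V=35, E=81, F=48.
Check: V − E + F = 35 − 81 + 48 = 2.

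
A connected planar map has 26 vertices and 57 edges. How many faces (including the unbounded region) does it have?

33

Euler's formula for a connected plane graph: V − E + F = 2, so F = 2 − 26 + 57 = 33.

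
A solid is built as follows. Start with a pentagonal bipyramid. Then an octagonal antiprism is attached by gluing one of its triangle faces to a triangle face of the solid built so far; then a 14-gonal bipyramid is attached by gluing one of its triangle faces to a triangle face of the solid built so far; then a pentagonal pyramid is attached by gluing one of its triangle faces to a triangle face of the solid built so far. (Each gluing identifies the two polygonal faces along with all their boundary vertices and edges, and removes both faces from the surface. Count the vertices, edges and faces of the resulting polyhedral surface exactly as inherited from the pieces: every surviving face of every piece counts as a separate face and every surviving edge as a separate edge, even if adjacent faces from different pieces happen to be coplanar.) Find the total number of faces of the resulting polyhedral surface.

A pentagonal bipyramid: V=7, E=15, F=10.
Attach an octagonal antiprism (V=16, E=32, F=18) along a 3-gon: merge 3 vertices and 3 edges, delete both glued faces → V=20, E=44, F=26.
Attach a 14-gonal bipyramid (V=16, E=42, F=28) along a 3-gon: merge 3 vertices and 3 edges, delete both glued faces → V=33, E=83, F=52.
Attach a pentagonal pyramid (V=6, E=10, F=6) along a 3-gon: merge 3 vertices and 3 edges, delete both glued faces → V=36, E=90, F=56.
Check: V − E + F = 36 − 90 + 56 = 2.

56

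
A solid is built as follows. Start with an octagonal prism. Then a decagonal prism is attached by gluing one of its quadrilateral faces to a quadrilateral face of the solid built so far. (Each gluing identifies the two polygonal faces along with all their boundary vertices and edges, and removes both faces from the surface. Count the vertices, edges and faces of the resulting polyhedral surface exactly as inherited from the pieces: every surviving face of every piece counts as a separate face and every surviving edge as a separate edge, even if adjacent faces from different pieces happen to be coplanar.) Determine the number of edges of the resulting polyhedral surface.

50

An octagonal prism: V=16, E=24, F=10.
Attach a decagonal prism (V=20, E=30, F=12) along a 4-gon: merge 4 vertices and 4 edges, delete both glued faces → V=32, E=50, F=20.
Check: V − E + F = 32 − 50 + 20 = 2.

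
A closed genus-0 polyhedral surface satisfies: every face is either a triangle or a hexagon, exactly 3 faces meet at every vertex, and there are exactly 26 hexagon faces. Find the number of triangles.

4

Let x be the number of triangles; then F = 26 + x.
Edge–face incidences: 2E = 6·26 + 3·x = 156 + 3x.
Every vertex has degree 3, so 3V = 2E.
Euler: V − E + F = 2 ⇒ (2E)/3 − E + (26 + x) = 2.
Multiply by 6: 2·(2E) − 3·(2E) + 6·(26 + x) = 12, i.e. 156 + 6x − (156 + 3x) = 12.
Collecting terms: 3x = 12, so x = 4.
Then 2E = 156 + 3·4 = 168, so E = 84, V = 2E/3 = 56, F = 26 + 4 = 30.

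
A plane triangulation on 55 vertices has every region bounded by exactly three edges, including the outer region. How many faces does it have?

In a plane triangulation 3F = 2E and V − E + F = 2, so F = 2V − 4 = 2·55 − 4 = 106.

106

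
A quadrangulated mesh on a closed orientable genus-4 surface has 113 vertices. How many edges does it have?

238

χ = 2 − 2·4 = -6, and every face is a square so 4F = 2E.
V − E + F = -6 with E = 4F/2 gives 113 − (4/2 − 1)·F = -6, so F = 119 and E = 238.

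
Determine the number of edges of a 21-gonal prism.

63

A prism on an n-gon has two n-gon bases and n rectangular sides: V = 2·21 = 42, E = 3·21 = 63, F = 21 + 2 = 23.
Check: V − E + F = 42 − 63 + 23 = 2.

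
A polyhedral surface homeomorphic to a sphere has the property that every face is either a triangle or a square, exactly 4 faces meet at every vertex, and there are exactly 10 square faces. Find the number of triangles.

8

Let x be the number of triangles; then F = 10 + x.
Edge–face incidences: 2E = 4·10 + 3·x = 40 + 3x.
Every vertex has degree 4, so 4V = 2E.
Euler: V − E + F = 2 ⇒ (2E)/4 − E + (10 + x) = 2.
Multiply by 8: 2·(2E) − 4·(2E) + 8·(10 + x) = 16, i.e. 80 + 8x − 2·(40 + 3x) = 16.
Collecting terms: 2x = 16, so x = 8.
Then 2E = 40 + 3·8 = 64, so E = 32, V = 2E/4 = 16, F = 10 + 8 = 18.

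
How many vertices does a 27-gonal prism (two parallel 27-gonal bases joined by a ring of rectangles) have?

A prism on an n-gon has two n-gon bases and n rectangular sides: V = 2·27 = 54, E = 3·27 = 81, F = 27 + 2 = 29.
Check: V − E + F = 54 − 81 + 29 = 2.

54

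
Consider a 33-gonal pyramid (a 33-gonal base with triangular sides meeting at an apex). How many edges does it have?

66

A pyramid on an n-gon base has one n-gon and n triangles: V = 33 + 1 = 34, E = 2·33 = 66, F = 33 + 1 = 34.
Check: V − E + F = 34 − 66 + 34 = 2.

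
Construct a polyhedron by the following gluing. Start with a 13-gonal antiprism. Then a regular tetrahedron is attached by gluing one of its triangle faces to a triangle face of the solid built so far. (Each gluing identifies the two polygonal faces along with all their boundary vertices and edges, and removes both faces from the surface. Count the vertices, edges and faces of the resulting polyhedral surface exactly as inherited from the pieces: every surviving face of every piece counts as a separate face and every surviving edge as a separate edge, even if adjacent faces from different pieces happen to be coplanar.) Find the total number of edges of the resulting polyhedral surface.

55

A 13-gonal antiprism: V=26, E=52, F=28.
Attach a regular tetrahedron (V=4, E=6, F=4) along a 3-gon: merge 3 vertices and 3 edges, delete both glued faces → V=27, E=55, F=30.
Check: V − E + F = 27 − 55 + 30 = 2.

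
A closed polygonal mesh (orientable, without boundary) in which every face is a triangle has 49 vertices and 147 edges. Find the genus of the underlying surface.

1

Every face is a triangle and each edge borders two faces, so 3F = 2·147, giving F = 98.
χ = V − E + F = 49 − 147 + 98 = 0.
For a closed orientable surface χ = 2 − 2g, so g = (2 − (0))/2 = 1.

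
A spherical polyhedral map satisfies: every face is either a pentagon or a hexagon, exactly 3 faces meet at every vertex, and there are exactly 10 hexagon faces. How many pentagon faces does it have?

Let x be the number of pentagons; then F = 10 + x.
Edge–face incidences: 2E = 6·10 + 5·x = 60 + 5x.
Every vertex has degree 3, so 3V = 2E.
Euler: V − E + F = 2 ⇒ (2E)/3 − E + (10 + x) = 2.
Multiply by 6: 2·(2E) − 3·(2E) + 6·(10 + x) = 12, i.e. 60 + 6x − (60 + 5x) = 12.
Collecting terms: x = 12.
Then 2E = 60 + 5·12 = 120, so E = 60, V = 2E/3 = 40, F = 10 + 12 = 22.

12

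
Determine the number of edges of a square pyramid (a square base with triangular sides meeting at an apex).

A pyramid on an n-gon base has one n-gon and n triangles: V = 4 + 1 = 5, E = 2·4 = 8, F = 4 + 1 = 5.

8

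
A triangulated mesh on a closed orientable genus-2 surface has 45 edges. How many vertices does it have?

χ = 2 − 2·2 = -2, and every face is a triangle so 3F = 2E.
F = 2E/3 = 30. Then V = -2 + E − F = -2 + 45 − 30 = 13.

13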